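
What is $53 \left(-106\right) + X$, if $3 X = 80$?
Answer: $- \frac{16774}{3} \approx -5591.3$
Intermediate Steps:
$X = \frac{80}{3}$ ($X = \frac{1}{3} \cdot 80 = \frac{80}{3} \approx 26.667$)
$53 \left(-106\right) + X = 53 \left(-106\right) + \frac{80}{3} = -5618 + \frac{80}{3} = - \frac{16774}{3}$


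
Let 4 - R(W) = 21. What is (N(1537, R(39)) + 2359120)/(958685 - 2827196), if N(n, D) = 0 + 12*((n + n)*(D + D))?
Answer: -1104928/1868511 ≈ -0.59134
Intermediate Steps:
R(W) = -17 (R(W) = 4 - 1*21 = 4 - 21 = -17)
N(n, D) = 48*D*n (N(n, D) = 0 + 12*((2*n)*(2*D)) = 0 + 12*(4*D*n) = 0 + 48*D*n = 48*D*n)
(N(1537, R(39)) + 2359120)/(958685 - 2827196) = (48*(-17)*1537 + 2359120)/(958685 - 2827196) = (-1254192 + 2359120)/(-1868511) = 1104928*(-1/1868511) = -1104928/1868511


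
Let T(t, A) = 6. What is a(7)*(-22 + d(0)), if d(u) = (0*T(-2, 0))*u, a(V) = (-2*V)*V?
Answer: 2156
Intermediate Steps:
a(V) = -2*V**2
d(u) = 0 (d(u) = (0*6)*u = 0*u = 0)
a(7)*(-22 + d(0)) = (-2*7**2)*(-22 + 0) = -2*49*(-22) = -98*(-22) = 2156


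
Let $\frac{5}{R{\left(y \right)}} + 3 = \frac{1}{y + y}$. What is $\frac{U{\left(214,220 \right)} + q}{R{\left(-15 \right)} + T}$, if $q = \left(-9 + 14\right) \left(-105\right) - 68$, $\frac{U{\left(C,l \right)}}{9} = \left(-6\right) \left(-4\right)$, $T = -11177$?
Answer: $\frac{34307}{1017257} \approx 0.033725$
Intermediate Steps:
$R{\left(y \right)} = \frac{5}{-3 + \frac{1}{2 y}}$ ($R{\left(y \right)} = \frac{5}{-3 + \frac{1}{y + y}} = \frac{5}{-3 + \frac{1}{2 y}}$)
$U{\left(C,l \right)} = 216$ ($U{\left(C,l \right)} = 9 \left(\left(-6\right) \left(-4\right)\right) = 9 \cdot 24 = 216$)
$q = -593$ ($q = 5 \left(-105\right) - 68 = -525 - 68 = -593$)
$\frac{U{\left(214,220 \right)} + q}{R{\left(-15 \right)} + T} = \frac{216 - 593}{\left(-10\right) \left(-15\right) \frac{1}{-1 + 6 \left(-15\right)} - 11177} = - \frac{377}{\left(-10\right) \left(-15\right) \frac{1}{-1 - 90} - 11177} = - \frac{377}{\left(-10\right) \left(-15\right) \frac{1}{-91} - 11177} = - \frac{377}{\left(-10\right) \left(-15\right) \left(- \frac{1}{91}\right) - 11177} = - \frac{377}{- \frac{150}{91} - 11177} = - \frac{377}{- \frac{1017257}{91}} = \left(-377\right) \left(- \frac{91}{1017257}\right) = \frac{34307}{1017257}$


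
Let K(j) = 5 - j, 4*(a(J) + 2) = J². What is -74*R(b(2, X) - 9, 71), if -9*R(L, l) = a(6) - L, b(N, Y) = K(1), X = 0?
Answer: 296/3 ≈ 98.667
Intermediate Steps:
a(J) = -2 + J²/4
b(N, Y) = 4 (b(N, Y) = 5 - 1*1 = 5 - 1 = 4)
R(L, l) = -7/9 + L/9 (R(L, l) = -((-2 + (¼)*6²) - L)/9 = -((-2 + (¼)*36) - L)/9 = -((-2 + 9) - L)/9 = -(7 - L)/9 = -7/9 + L/9)
-74*R(b(2, X) - 9, 71) = -74*(-7/9 + (4 - 9)/9) = -74*(-7/9 + (⅑)*(-5)) = -74*(-7/9 - 5/9) = -74*(-4/3) = 296/3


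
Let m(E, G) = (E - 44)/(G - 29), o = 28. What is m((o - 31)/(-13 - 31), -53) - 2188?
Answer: -7892371/3608 ≈ -2187.5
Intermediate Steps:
m(E, G) = (-44 + E)/(-29 + G)
m((o - 31)/(-13 - 31), -53) - 2188 = (-44 + (28 - 31)/(-13 - 31))/(-29 - 53) - 2188 = (-44 - 3/(-44))/(-82) - 2188 = -(-44 - 3*(-1/44))/82 - 2188 = -(-44 + 3/44)/82 - 2188 = -1/82*(-1933/44) - 2188 = 1933/3608 - 2188 = -7892371/3608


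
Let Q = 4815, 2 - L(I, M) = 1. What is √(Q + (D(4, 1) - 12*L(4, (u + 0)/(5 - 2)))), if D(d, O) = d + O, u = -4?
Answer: 2*√1202 ≈ 69.340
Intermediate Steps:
L(I, M) = 1 (L(I, M) = 2 - 1*1 = 2 - 1 = 1)
D(d, O) = O + d
√(Q + (D(4, 1) - 12*L(4, (u + 0)/(5 - 2)))) = √(4815 + ((1 + 4) - 12*1)) = √(4815 + (5 - 12)) = √(4815 - 7) = √4808 = 2*√1202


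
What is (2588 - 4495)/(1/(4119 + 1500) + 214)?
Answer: -10715433/1202467 ≈ -8.9112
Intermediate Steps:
(2588 - 4495)/(1/(4119 + 1500) + 214) = -1907/(1/5619 + 214) = -1907/1202467/5619 = -1907*5619/1202467 = -10715433/1202467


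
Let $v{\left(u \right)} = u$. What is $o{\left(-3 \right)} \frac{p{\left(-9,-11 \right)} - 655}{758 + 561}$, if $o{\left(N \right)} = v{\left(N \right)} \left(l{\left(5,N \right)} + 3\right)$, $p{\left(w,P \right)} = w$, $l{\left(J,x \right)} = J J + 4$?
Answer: $\frac{63744}{1319} \approx 48.328$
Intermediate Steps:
$l{\left(J,x \right)} = 4 + J^{2}$ ($l{\left(J,x \right)} = J^{2} + 4 = 4 + J^{2}$)
$o{\left(N \right)} = 32 N$ ($o{\left(N \right)} = N \left(\left(4 + 5^{2}\right) + 3\right) = N \left(\left(4 + 25\right) + 3\right) = N \left(29 + 3\right) = N 32 = 32 N$)
$o{\left(-3 \right)} \frac{p{\left(-9,-11 \right)} - 655}{758 + 561} = 32 \left(-3\right) \frac{-9 - 655}{758 + 561} = - 96 \left(- \frac{664}{1319}\right) = - 96 \left(\left(-664\right) \frac{1}{1319}\right) = \left(-96\right) \left(- \frac{664}{1319}\right) = \frac{63744}{1319}$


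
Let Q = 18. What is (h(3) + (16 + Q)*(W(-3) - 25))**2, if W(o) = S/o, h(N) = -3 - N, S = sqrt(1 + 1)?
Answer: 6596936/9 + 58208*sqrt(2)/3 ≈ 7.6043e+5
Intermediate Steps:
S = sqrt(2) ≈ 1.4142
W(o) = sqrt(2)/o
(h(3) + (16 + Q)*(W(-3) - 25))**2 = ((-3 - 1*3) + (16 + 18)*(sqrt(2)/(-3) - 25))**2 = ((-3 - 3) + 34*(sqrt(2)*(-1/3) - 25))**2 = (-6 + 34*(-sqrt(2)/3 - 25))**2 = (-6 + 34*(-25 - sqrt(2)/3))**2 = (-6 + (-850 - 34*sqrt(2)/3))**2 = (-856 - 34*sqrt(2)/3)**2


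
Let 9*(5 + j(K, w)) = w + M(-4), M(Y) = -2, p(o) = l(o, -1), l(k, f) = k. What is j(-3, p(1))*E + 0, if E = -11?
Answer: 506/9 ≈ 56.222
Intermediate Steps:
p(o) = o
j(K, w) = -47/9 + w/9 (j(K, w) = -5 + (w - 2)/9 = -5 + (-2 + w)/9 = -5 + (-2/9 + w/9) = -47/9 + w/9)
j(-3, p(1))*E + 0 = (-47/9 + (⅑)*1)*(-11) + 0 = (-47/9 + ⅑)*(-11) + 0 = -46/9*(-11) + 0 = 506/9 + 0 = 506/9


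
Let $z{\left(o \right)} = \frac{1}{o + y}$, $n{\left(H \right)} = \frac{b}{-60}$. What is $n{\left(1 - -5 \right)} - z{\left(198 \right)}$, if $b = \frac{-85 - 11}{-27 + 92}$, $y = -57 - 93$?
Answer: $\frac{59}{15600} \approx 0.0037821$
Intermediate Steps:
$y = -150$
$b = - \frac{96}{65} \approx -1.4769$
$n{\left(H \right)} = \frac{8}{325}$ ($n{\left(H \right)} = - \frac{96}{65 \left(-60\right)} = \left(- \frac{96}{65}\right) \left(- \frac{1}{60}\right) = \frac{8}{325}$)
$z{\left(o \right)} = \frac{1}{-150 + o}$ ($z{\left(o \right)} = \frac{1}{o - 150} = \frac{1}{-150 + o}$)
$n{\left(1 - -5 \right)} - z{\left(198 \right)} = \frac{8}{325} - \frac{1}{-150 + 198} = \frac{8}{325} - \frac{1}{48} = \frac{59}{15600}$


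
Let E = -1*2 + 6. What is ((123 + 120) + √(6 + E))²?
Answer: (243 + √10)² ≈ 60596.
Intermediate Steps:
E = 4 (E = -2 + 6 = 4)
((123 + 120) + √(6 + E))² = ((123 + 120) + √(6 + 4))² = (243 + √10)²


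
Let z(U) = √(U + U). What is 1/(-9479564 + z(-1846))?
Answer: -2369891/22465533408447 - I*√923/44931066816894 ≈ -1.0549e-7 - 6.7617e-13*I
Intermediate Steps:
z(U) = √2*√U (z(U) = √(2*U) = √2*√U)
1/(-9479564 + z(-1846)) = 1/(-9479564 + √2*√(-1846)) = 1/(-9479564 + √2*(I*√1846)) = 1/(-9479564 + 2*I*√923)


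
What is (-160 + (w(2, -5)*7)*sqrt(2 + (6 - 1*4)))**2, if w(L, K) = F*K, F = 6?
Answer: 336400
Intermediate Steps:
w(L, K) = 6*K
(-160 + (w(2, -5)*7)*sqrt(2 + (6 - 1*4)))**2 = (-160 + ((6*(-5))*7)*sqrt(2 + (6 - 1*4)))**2 = (-160 + (-30*7)*sqrt(2 + (6 - 4)))**2 = (-160 - 210*sqrt(2 + 2))**2 = (-160 - 210*sqrt(4))**2 = (-160 - 210*2)**2 = (-160 - 420)**2 = (-580)**2 = 336400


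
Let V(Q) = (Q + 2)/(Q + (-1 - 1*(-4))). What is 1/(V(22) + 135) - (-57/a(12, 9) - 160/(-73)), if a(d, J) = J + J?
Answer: 487441/496254 ≈ 0.98224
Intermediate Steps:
a(d, J) = 2*J
V(Q) = (2 + Q)/(3 + Q) (V(Q) = (2 + Q)/(Q + (-1 + 4)) = (2 + Q)/(Q + 3) = (2 + Q)/(3 + Q))
1/(V(22) + 135) - (-57/a(12, 9) - 160/(-73)) = 1/((2 + 22)/(3 + 22) + 135) - (-57/(2*9) - 160/(-73)) = 1/(24/25 + 135) - (-57/18 - 160*(-1/73)) = 1/((1/25)*24 + 135) - (-57*1/18 + 160/73) = 1/(24/25 + 135) - (-19/6 + 160/73) = 1/(3399/25) - 1*(-427/438) = 25/3399 + 427/438 = 487441/496254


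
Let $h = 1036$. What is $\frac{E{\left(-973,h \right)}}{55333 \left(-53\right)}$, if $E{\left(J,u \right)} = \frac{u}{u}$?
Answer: $- \frac{1}{2932649} \approx -3.4099 \cdot 10^{-7}$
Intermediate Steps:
$E{\left(J,u \right)} = 1$
$\frac{E{\left(-973,h \right)}}{55333 \left(-53\right)} = 1 \frac{1}{55333 \left(-53\right)} = 1 \frac{1}{-2932649} = 1 \left(- \frac{1}{2932649}\right) = - \frac{1}{2932649}$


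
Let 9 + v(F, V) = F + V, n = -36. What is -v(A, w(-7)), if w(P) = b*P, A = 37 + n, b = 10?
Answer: 78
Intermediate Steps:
A = 1 (A = 37 - 36 = 1)
w(P) = 10*P
v(F, V) = -9 + F + V (v(F, V) = -9 + (F + V) = -9 + F + V)
-v(A, w(-7)) = -(-9 + 1 + 10*(-7)) = -(-9 + 1 - 70) = -1*(-78) = 78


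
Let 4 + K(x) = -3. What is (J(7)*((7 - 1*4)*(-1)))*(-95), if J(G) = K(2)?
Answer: -1995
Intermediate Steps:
K(x) = -7 (K(x) = -4 - 3 = -7)
J(G) = -7
(J(7)*((7 - 1*4)*(-1)))*(-95) = -7*(7 - 1*4)*(-1)*(-95) = -7*(7 - 4)*(-1)*(-95) = -21*(-1)*(-95) = -7*(-3)*(-95) = 21*(-95) = -1995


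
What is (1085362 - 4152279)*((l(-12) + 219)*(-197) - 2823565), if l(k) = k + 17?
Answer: 8794976412481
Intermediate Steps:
l(k) = 17 + k
(1085362 - 4152279)*((l(-12) + 219)*(-197) - 2823565) = (1085362 - 4152279)*(((17 - 12) + 219)*(-197) - 2823565) = -3066917*((5 + 219)*(-197) - 2823565) = -3066917*(224*(-197) - 2823565) = -3066917*(-44128 - 2823565) = -3066917*(-2867693) = 8794976412481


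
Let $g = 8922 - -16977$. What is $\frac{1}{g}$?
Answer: $\frac{1}{25899} \approx 3.8612 \cdot 10^{-5}$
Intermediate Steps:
$g = 25899$ ($g = 8922 + 16977 = 25899$)
$\frac{1}{g} = \frac{1}{25899}$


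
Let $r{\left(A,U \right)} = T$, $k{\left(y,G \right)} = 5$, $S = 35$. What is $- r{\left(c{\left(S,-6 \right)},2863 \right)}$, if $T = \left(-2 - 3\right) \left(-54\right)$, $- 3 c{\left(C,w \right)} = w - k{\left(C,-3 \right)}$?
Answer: $-270$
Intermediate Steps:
$c{\left(C,w \right)} = \frac{5}{3} - \frac{w}{3}$ ($c{\left(C,w \right)} = - \frac{w - 5}{3} = - \frac{-5 + w}{3} = \frac{5}{3} - \frac{w}{3}$)
$T = 270$ ($T = \left(-5\right) \left(-54\right) = 270$)
$r{\left(A,U \right)} = 270$
$- r{\left(c{\left(S,-6 \right)},2863 \right)} = \left(-1\right) 270 = -270$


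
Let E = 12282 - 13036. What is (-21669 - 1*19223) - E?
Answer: -40138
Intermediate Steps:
E = -754
(-21669 - 1*19223) - E = (-21669 - 1*19223) - 1*(-754) = (-21669 - 19223) + 754 = -40892 + 754 = -40138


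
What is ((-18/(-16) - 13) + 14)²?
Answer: 289/64 ≈ 4.5156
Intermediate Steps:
((-18/(-16) - 13) + 14)² = ((-18*(-1/16) - 13) + 14)² = ((9/8 - 13) + 14)² = (-95/8 + 14)² = (17/8)² = 289/64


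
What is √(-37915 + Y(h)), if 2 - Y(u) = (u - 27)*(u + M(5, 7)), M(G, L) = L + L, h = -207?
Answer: 5*I*√3323 ≈ 288.23*I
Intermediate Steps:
M(G, L) = 2*L
Y(u) = 2 - (-27 + u)*(14 + u) (Y(u) = 2 - (u - 27)*(u + 2*7) = 2 - (-27 + u)*(u + 14) = 2 - (-27 + u)*(14 + u))
√(-37915 + Y(h)) = √(-37915 + (380 - 1*(-207)² + 13*(-207))) = √(-37915 + (380 - 1*42849 - 2691)) = √(-37915 + (380 - 42849 - 2691)) = √(-37915 - 45160) = √(-83075) = 5*I*√3323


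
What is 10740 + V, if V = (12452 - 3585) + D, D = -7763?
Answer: 11844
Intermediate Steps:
V = 1104 (V = (12452 - 3585) - 7763 = 8867 - 7763 = 1104)
10740 + V = 10740 + 1104 = 11844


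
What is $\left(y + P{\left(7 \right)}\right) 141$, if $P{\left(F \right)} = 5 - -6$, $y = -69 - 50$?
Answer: $-15228$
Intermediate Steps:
$y = -119$ ($y = -69 - 50 = -119$)
$P{\left(F \right)} = 11$ ($P{\left(F \right)} = 5 + 6 = 11$)
$\left(y + P{\left(7 \right)}\right) 141 = \left(-119 + 11\right) 141 = \left(-108\right) 141 = -15228$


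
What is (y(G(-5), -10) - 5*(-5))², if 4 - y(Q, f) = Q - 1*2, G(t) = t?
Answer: 1296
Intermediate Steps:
y(Q, f) = 6 - Q (y(Q, f) = 4 - (Q - 1*2) = 4 - (Q - 2) = 4 - (-2 + Q) = 4 + (2 - Q) = 6 - Q)
(y(G(-5), -10) - 5*(-5))² = ((6 - 1*(-5)) - 5*(-5))² = ((6 + 5) + 25)² = (11 + 25)² = 36² = 1296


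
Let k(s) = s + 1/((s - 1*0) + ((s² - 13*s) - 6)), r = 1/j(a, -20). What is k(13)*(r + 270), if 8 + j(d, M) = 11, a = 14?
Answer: 74612/21 ≈ 3553.0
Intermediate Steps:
j(d, M) = 3 (j(d, M) = -8 + 11 = 3)
r = ⅓ (r = 1/3 = ⅓ ≈ 0.33333)
k(s) = s + 1/(-6 + s² - 12*s) (k(s) = s + 1/((s + 0) + (-6 + s² - 13*s)) = s + 1/(s + (-6 + s² - 13*s)) = s + 1/(-6 + s² - 12*s))
k(13)*(r + 270) = ((-1 - 1*13³ + 6*13 + 12*13²)/(6 - 1*13² + 12*13))*(⅓ + 270) = ((-1 - 1*2197 + 78 + 12*169)/(6 - 1*169 + 156))*(811/3) = ((-1 - 2197 + 78 + 2028)/(6 - 169 + 156))*(811/3) = (-92/(-7))*(811/3) = -⅐*(-92)*(811/3) = (92/7)*(811/3) = 74612/21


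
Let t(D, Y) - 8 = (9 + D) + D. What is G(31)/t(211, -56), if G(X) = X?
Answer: 31/439 ≈ 0.070615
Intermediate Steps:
t(D, Y) = 17 + 2*D (t(D, Y) = 8 + ((9 + D) + D) = 8 + (9 + 2*D) = 17 + 2*D)
G(31)/t(211, -56) = 31/(17 + 2*211) = 31/(17 + 422) = 31/439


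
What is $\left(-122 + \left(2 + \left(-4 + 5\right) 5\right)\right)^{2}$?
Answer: $13225$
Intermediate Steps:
$\left(-122 + \left(2 + \left(-4 + 5\right) 5\right)\right)^{2} = \left(-122 + \left(2 + 1 \cdot 5\right)\right)^{2} = \left(-122 + \left(2 + 5\right)\right)^{2} = \left(-122 + 7\right)^{2} = \left(-115\right)^{2} = 13225$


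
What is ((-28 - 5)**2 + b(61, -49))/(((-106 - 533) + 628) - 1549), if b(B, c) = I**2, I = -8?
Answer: -1153/1560 ≈ -0.73910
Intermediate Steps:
b(B, c) = 64 (b(B, c) = (-8)**2 = 64)
((-28 - 5)**2 + b(61, -49))/(((-106 - 533) + 628) - 1549) = ((-28 - 5)**2 + 64)/(((-106 - 533) + 628) - 1549) = ((-33)**2 + 64)/((-639 + 628) - 1549) = (1089 + 64)/(-11 - 1549) = 1153/(-1560) = 1153*(-1/1560) = -1153/1560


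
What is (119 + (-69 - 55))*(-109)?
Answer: 545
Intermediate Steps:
(119 + (-69 - 55))*(-109) = (119 - 124)*(-109) = -5*(-109) = 545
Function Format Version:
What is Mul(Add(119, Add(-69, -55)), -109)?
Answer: 545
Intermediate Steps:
Mul(Add(119, Add(-69, -55)), -109) = Mul(Add(119, -124), -109) = Mul(-5, -109) = 545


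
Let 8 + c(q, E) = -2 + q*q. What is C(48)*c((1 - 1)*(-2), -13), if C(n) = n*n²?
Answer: -1105920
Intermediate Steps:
c(q, E) = -10 + q² (c(q, E) = -8 + (-2 + q*q) = -8 + (-2 + q²) = -10 + q²)
C(n) = n³
C(48)*c((1 - 1)*(-2), -13) = 48³*(-10 + ((1 - 1)*(-2))²) = 110592*(-10 + (0*(-2))²) = 110592*(-10 + 0²) = 110592*(-10 + 0) = 110592*(-10) = -1105920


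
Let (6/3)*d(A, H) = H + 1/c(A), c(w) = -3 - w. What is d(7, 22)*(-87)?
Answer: -19053/20 ≈ -952.65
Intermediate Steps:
d(A, H) = H/2 + 1/(2*(-3 - A)) (d(A, H) = (H + 1/(-3 - A))/2 = H/2 + 1/(2*(-3 - A)))
d(7, 22)*(-87) = ((-1 + 22*(3 + 7))/(2*(3 + 7)))*(-87) = ((½)*(-1 + 22*10)/10)*(-87) = ((½)*(⅒)*(-1 + 220))*(-87) = ((½)*(⅒)*219)*(-87) = (219/20)*(-87) = -19053/20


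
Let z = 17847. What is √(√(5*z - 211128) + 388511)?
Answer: √(388511 + I*√121893) ≈ 623.31 + 0.28*I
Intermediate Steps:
√(√(5*z - 211128) + 388511) = √(√(5*17847 - 211128) + 388511) = √(√(89235 - 211128) + 388511) = √(√(-121893) + 388511) = √(I*√121893 + 388511) = √(388511 + I*√121893)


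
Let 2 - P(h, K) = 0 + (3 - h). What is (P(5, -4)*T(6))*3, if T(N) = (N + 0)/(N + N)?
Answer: 6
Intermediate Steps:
P(h, K) = -1 + h (P(h, K) = 2 - (0 + (3 - h)) = 2 - (3 - h) = 2 + (-3 + h) = -1 + h)
T(N) = ½ (T(N) = N/((2*N)) = N*(1/(2*N)) = ½)
(P(5, -4)*T(6))*3 = ((-1 + 5)*(½))*3 = (4*(½))*3 = 2*3 = 6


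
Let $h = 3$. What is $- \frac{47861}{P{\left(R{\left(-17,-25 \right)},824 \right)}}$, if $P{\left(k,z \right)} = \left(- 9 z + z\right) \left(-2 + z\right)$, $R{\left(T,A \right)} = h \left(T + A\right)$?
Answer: $\frac{47861}{5418624} \approx 0.0088327$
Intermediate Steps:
$R{\left(T,A \right)} = 3 A + 3 T$ ($R{\left(T,A \right)} = 3 \left(T + A\right) = 3 \left(A + T\right) = 3 A + 3 T$)
$P{\left(k,z \right)} = - 8 z \left(-2 + z\right)$
$- \frac{47861}{P{\left(R{\left(-17,-25 \right)},824 \right)}} = - \frac{47861}{8 \cdot 824 \left(2 - 824\right)} = - \frac{47861}{8 \cdot 824 \left(-822\right)} = - \frac{47861}{-5418624} = \left(-47861\right) \left(- \frac{1}{5418624}\right) = \frac{47861}{5418624}$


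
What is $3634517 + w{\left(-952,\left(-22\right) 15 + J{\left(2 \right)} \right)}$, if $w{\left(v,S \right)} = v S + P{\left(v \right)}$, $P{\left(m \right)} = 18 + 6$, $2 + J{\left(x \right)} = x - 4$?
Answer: $3952509$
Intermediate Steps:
$J{\left(x \right)} = -6 + x$ ($J{\left(x \right)} = -2 + \left(x - 4\right) = -2 + \left(-4 + x\right) = -6 + x$)
$P{\left(m \right)} = 24$
$w{\left(v,S \right)} = 24 + S v$ ($w{\left(v,S \right)} = v S + 24 = S v + 24 = 24 + S v$)
$3634517 + w{\left(-952,\left(-22\right) 15 + J{\left(2 \right)} \right)} = 3634517 + \left(24 + \left(\left(-22\right) 15 + \left(-6 + 2\right)\right) \left(-952\right)\right) = 3634517 + \left(24 + \left(-330 - 4\right) \left(-952\right)\right) = 3634517 + \left(24 - -317968\right) = 3634517 + \left(24 + 317968\right) = 3634517 + 317992 = 3952509$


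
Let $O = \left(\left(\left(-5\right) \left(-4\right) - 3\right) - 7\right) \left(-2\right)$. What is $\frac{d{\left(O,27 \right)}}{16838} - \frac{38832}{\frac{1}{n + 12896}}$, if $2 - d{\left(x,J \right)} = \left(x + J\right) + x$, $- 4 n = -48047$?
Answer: $- \frac{16286012440809}{16838} \approx -9.6722 \cdot 10^{8}$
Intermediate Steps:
$n = \frac{48047}{4}$ ($n = \left(- \frac{1}{4}\right) \left(-48047\right) = \frac{48047}{4} \approx 12012.0$)
$O = -20$ ($O = \left(\left(20 - 3\right) - 7\right) \left(-2\right) = \left(17 - 7\right) \left(-2\right) = 10 \left(-2\right) = -20$)
$d{\left(x,J \right)} = 2 - J - 2 x$ ($d{\left(x,J \right)} = 2 - \left(\left(x + J\right) + x\right) = 2 - \left(\left(J + x\right) + x\right) = 2 - \left(J + 2 x\right) = 2 - J - 2 x$)
$\frac{d{\left(O,27 \right)}}{16838} - \frac{38832}{\frac{1}{n + 12896}} = \frac{2 - 27 - -40}{16838} - \frac{38832}{\frac{1}{\frac{48047}{4} + 12896}} = \left(2 - 27 + 40\right) \frac{1}{16838} - \frac{38832}{\frac{1}{\frac{99631}{4}}} = 15 \cdot \frac{1}{16838} - \frac{38832}{\frac{4}{99631}} = \frac{15}{16838} - 967217748 = - \frac{16286012440809}{16838}$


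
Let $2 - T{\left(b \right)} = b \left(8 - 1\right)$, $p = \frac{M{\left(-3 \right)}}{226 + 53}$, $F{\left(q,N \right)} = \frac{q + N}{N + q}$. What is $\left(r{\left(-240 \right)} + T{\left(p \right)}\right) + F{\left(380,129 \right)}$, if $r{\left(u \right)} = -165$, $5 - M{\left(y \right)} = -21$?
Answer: $- \frac{45380}{279} \approx -162.65$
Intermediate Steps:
$M{\left(y \right)} = 26$ ($M{\left(y \right)} = 5 - -21 = 5 + 21 = 26$)
$F{\left(q,N \right)} = 1$ ($F{\left(q,N \right)} = \frac{N + q}{N + q} = 1$)
$p = \frac{26}{279}$ ($p = \frac{26}{226 + 53} = \frac{26}{279} \approx 0.09319$)
$T{\left(b \right)} = 2 - 7 b$ ($T{\left(b \right)} = 2 - b \left(8 - 1\right) = 2 - b 7 = 2 - 7 b$)
$\left(r{\left(-240 \right)} + T{\left(p \right)}\right) + F{\left(380,129 \right)} = \left(-165 + \left(2 - \frac{182}{279}\right)\right) + 1 = \left(-165 + \frac{376}{279}\right) + 1 = - \frac{45659}{279} + 1 = - \frac{45380}{279}$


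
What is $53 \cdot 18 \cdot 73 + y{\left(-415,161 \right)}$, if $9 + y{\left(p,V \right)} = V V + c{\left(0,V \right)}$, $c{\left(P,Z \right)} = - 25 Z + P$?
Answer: $91529$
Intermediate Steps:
$c{\left(P,Z \right)} = P - 25 Z$
$y{\left(p,V \right)} = -9 + V^{2} - 25 V$ ($y{\left(p,V \right)} = -9 + \left(V V + \left(0 - 25 V\right)\right) = -9 + \left(V^{2} - 25 V\right) = -9 + V^{2} - 25 V$)
$53 \cdot 18 \cdot 73 + y{\left(-415,161 \right)} = 53 \cdot 18 \cdot 73 - \left(4034 - 25921\right) = 954 \cdot 73 - -21887 = 69642 + 21887 = 91529$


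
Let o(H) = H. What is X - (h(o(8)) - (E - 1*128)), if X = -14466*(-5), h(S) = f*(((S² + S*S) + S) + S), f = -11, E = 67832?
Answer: 141618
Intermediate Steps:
h(S) = -22*S - 22*S² (h(S) = -11*(((S² + S*S) + S) + S) = -11*(((S² + S²) + S) + S) = -11*((2*S² + S) + S) = -11*((S + 2*S²) + S) = -11*(2*S + 2*S²) = -22*S - 22*S²)
X = 72330
X - (h(o(8)) - (E - 1*128)) = 72330 - (-22*8*(1 + 8) - (67832 - 1*128)) = 72330 - (-22*8*9 - (67832 - 128)) = 72330 - (-1584 - 1*67704) = 72330 - (-1584 - 67704) = 72330 - 1*(-69288) = 72330 + 69288 = 141618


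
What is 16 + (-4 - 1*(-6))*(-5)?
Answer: 6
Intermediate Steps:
16 + (-4 - 1*(-6))*(-5) = 16 + (-4 + 6)*(-5) = 16 + 2*(-5) = 16 - 10 = 6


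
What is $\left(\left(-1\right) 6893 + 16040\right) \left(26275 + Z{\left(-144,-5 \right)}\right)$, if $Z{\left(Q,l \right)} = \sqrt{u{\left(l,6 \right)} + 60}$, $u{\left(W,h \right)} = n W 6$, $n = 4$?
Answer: $240337425 + 18294 i \sqrt{15} \approx 2.4034 \cdot 10^{8} + 70852.0 i$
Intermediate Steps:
$u{\left(W,h \right)} = 24 W$ ($u{\left(W,h \right)} = 4 W 6 = 24 W$)
$Z{\left(Q,l \right)} = \sqrt{60 + 24 l}$ ($Z{\left(Q,l \right)} = \sqrt{24 l + 60} = \sqrt{60 + 24 l}$)
$\left(\left(-1\right) 6893 + 16040\right) \left(26275 + Z{\left(-144,-5 \right)}\right) = \left(\left(-1\right) 6893 + 16040\right) \left(26275 + 2 \sqrt{15 + 6 \left(-5\right)}\right) = \left(-6893 + 16040\right) \left(26275 + 2 \sqrt{15 - 30}\right) = 9147 \left(26275 + 2 \sqrt{-15}\right) = 9147 \left(26275 + 2 i \sqrt{15}\right) = 240337425 + 18294 i \sqrt{15}$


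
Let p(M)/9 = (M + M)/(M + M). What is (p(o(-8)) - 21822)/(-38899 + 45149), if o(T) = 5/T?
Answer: -21813/6250 ≈ -3.4901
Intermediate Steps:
p(M) = 9 (p(M) = 9*((M + M)/(M + M)) = 9*((2*M)/((2*M))) = 9*((2*M)*(1/(2*M))) = 9*1 = 9)
(p(o(-8)) - 21822)/(-38899 + 45149) = (9 - 21822)/(-38899 + 45149) = -21813/6250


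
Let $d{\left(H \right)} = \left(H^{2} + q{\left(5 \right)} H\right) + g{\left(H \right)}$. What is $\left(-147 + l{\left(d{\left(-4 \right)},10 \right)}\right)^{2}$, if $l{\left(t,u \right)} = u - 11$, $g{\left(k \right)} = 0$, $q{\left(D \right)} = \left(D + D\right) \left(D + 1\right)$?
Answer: $21904$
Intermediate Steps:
$q{\left(D \right)} = 2 D \left(1 + D\right)$
$d{\left(H \right)} = H^{2} + 60 H$ ($d{\left(H \right)} = \left(H^{2} + 2 \cdot 5 \left(1 + 5\right) H\right) + 0 = \left(H^{2} + 2 \cdot 5 \cdot 6 H\right) + 0 = \left(H^{2} + 60 H\right) + 0 = H^{2} + 60 H$)
$l{\left(t,u \right)} = -11 + u$
$\left(-147 + l{\left(d{\left(-4 \right)},10 \right)}\right)^{2} = \left(-147 + \left(-11 + 10\right)\right)^{2} = \left(-147 - 1\right)^{2} = \left(-148\right)^{2} = 21904$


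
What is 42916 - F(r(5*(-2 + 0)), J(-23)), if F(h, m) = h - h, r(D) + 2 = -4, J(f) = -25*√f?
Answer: 42916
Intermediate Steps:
r(D) = -6 (r(D) = -2 - 4 = -6)
F(h, m) = 0
42916 - F(r(5*(-2 + 0)), J(-23)) = 42916 - 1*0 = 42916 + 0 = 42916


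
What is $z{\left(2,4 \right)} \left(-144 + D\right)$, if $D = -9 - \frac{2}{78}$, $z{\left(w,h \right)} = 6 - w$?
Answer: $- \frac{23872}{39} \approx -612.1$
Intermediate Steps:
$D = - \frac{352}{39}$ ($D = -9 - 2 \cdot \frac{1}{78} = -9 - \frac{1}{39} = - \frac{352}{39} \approx -9.0256$)
$z{\left(2,4 \right)} \left(-144 + D\right) = \left(6 - 2\right) \left(-144 - \frac{352}{39}\right) = \left(6 - 2\right) \left(- \frac{5968}{39}\right) = 4 \left(- \frac{5968}{39}\right) = - \frac{23872}{39}$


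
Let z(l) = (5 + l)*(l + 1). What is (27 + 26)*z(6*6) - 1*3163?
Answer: 77238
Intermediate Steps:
z(l) = (1 + l)*(5 + l) (z(l) = (5 + l)*(1 + l) = (1 + l)*(5 + l))
(27 + 26)*z(6*6) - 1*3163 = (27 + 26)*(5 + (6*6)² + 6*(6*6)) - 1*3163 = 53*(5 + 36² + 6*36) - 3163 = 53*(5 + 1296 + 216) - 3163 = 53*1517 - 3163 = 80401 - 3163 = 77238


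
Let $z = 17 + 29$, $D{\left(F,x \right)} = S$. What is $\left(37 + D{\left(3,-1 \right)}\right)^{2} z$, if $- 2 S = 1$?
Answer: $\frac{122567}{2} \approx 61284.0$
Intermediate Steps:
$S = - \frac{1}{2}$ ($S = \left(- \frac{1}{2}\right) 1 = - \frac{1}{2} \approx -0.5$)
$D{\left(F,x \right)} = - \frac{1}{2}$
$z = 46$
$\left(37 + D{\left(3,-1 \right)}\right)^{2} z = \left(37 - \frac{1}{2}\right)^{2} \cdot 46 = \left(\frac{73}{2}\right)^{2} \cdot 46 = \frac{5329}{4} \cdot 46 = \frac{122567}{2}$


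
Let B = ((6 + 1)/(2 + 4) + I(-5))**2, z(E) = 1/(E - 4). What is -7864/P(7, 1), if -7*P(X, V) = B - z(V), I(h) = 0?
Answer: 1981728/61 ≈ 32487.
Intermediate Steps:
z(E) = 1/(-4 + E)
B = 49/36 (B = ((6 + 1)/(2 + 4) + 0)**2 = (7/6 + 0)**2 = (7/6)**2 = 49/36 ≈ 1.3611)
P(X, V) = -7/36 + 1/(7*(-4 + V)) (P(X, V) = -(49/36 - 1/(-4 + V))/7 = -7/36 + 1/(7*(-4 + V)))
-7864/P(7, 1) = -7864*252*(-4 + 1)/(232 - 49*1) = -7864*(-756/(232 - 49)) = -7864/((1/252)*(-1/3)*183) = -7864/(-61/252) = -7864*(-252/61) = 1981728/61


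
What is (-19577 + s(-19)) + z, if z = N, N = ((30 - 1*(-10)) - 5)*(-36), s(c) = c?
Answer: -20856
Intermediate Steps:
N = -1260 (N = ((30 + 10) - 5)*(-36) = (40 - 5)*(-36) = 35*(-36) = -1260)
z = -1260
(-19577 + s(-19)) + z = (-19577 - 19) - 1260 = -19596 - 1260 = -20856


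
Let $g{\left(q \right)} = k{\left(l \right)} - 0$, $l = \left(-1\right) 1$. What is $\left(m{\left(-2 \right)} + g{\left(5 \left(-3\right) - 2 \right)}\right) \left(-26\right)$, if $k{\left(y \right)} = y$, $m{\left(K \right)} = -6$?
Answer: $182$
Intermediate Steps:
$l = -1$
$g{\left(q \right)} = -1$ ($g{\left(q \right)} = -1 - 0 = -1 + 0 = -1$)
$\left(m{\left(-2 \right)} + g{\left(5 \left(-3\right) - 2 \right)}\right) \left(-26\right) = \left(-6 - 1\right) \left(-26\right) = \left(-7\right) \left(-26\right) = 182$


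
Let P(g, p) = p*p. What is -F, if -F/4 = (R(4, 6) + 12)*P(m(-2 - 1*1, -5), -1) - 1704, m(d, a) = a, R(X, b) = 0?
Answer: -6768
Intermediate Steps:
P(g, p) = p²
F = 6768 (F = -4*((0 + 12)*(-1)² - 1704) = -4*(12*1 - 1704) = -4*(12 - 1704) = -4*(-1692) = 6768)
-F = -1*6768 = -6768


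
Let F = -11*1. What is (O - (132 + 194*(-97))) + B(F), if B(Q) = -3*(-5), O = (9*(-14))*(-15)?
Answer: 20591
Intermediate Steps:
O = 1890 (O = -126*(-15) = 1890)
F = -11
B(Q) = 15
(O - (132 + 194*(-97))) + B(F) = (1890 - (132 + 194*(-97))) + 15 = (1890 - (132 - 18818)) + 15 = (1890 - 1*(-18686)) + 15 = (1890 + 18686) + 15 = 20576 + 15 = 20591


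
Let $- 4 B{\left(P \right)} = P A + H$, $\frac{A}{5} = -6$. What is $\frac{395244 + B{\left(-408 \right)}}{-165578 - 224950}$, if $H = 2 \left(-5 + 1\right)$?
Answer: $- \frac{196093}{195264} \approx -1.0042$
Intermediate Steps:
$A = -30$ ($A = 5 \left(-6\right) = -30$)
$H = -8$ ($H = 2 \left(-4\right) = -8$)
$B{\left(P \right)} = 2 + \frac{15 P}{2}$ ($B{\left(P \right)} = - \frac{P \left(-30\right) - 8}{4} = - \frac{- 30 P - 8}{4} = - \frac{-8 - 30 P}{4} = 2 + \frac{15 P}{2}$)
$\frac{395244 + B{\left(-408 \right)}}{-165578 - 224950} = \frac{395244 + \left(2 + \frac{15}{2} \left(-408\right)\right)}{-165578 - 224950} = \frac{395244 + \left(2 - 3060\right)}{-390528} = \left(395244 - 3058\right) \left(- \frac{1}{390528}\right) = 392186 \left(- \frac{1}{390528}\right) = - \frac{196093}{195264}$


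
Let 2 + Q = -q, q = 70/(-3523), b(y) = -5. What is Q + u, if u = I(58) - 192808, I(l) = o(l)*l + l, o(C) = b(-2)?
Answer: -680086896/3523 ≈ -1.9304e+5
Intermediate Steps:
o(C) = -5
I(l) = -4*l (I(l) = -5*l + l = -4*l)
q = -70/3523 (q = -1/3523*70 = -70/3523 ≈ -0.019869)
u = -193040 (u = -4*58 - 192808 = -232 - 192808 = -193040)
Q = -6976/3523 (Q = -2 - 1*(-70/3523) = -2 + 70/3523 = -6976/3523 ≈ -1.9801)
Q + u = -6976/3523 - 193040 = -680086896/3523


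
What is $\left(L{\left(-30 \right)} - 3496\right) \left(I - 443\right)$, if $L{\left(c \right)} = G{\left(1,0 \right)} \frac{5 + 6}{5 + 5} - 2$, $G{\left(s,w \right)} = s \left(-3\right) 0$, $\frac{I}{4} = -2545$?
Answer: $37159254$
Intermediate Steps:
$I = -10180$ ($I = 4 \left(-2545\right) = -10180$)
$G{\left(s,w \right)} = 0$ ($G{\left(s,w \right)} = - 3 s 0 = 0$)
$L{\left(c \right)} = -2$ ($L{\left(c \right)} = 0 \frac{5 + 6}{5 + 5} - 2 = 0 \cdot \frac{11}{10} - 2 = 0 - 2 = -2$)
$\left(L{\left(-30 \right)} - 3496\right) \left(I - 443\right) = \left(-2 - 3496\right) \left(-10180 - 443\right) = \left(-3498\right) \left(-10623\right) = 37159254$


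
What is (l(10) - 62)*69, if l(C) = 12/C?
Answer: -20976/5 ≈ -4195.2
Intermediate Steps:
(l(10) - 62)*69 = (12/10 - 62)*69 = (12*(1/10) - 62)*69 = (6/5 - 62)*69 = -304/5*69 = -20976/5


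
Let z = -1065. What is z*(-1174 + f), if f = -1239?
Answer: 2569845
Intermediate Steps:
z*(-1174 + f) = -1065*(-1174 - 1239) = -1065*(-2413) = 2569845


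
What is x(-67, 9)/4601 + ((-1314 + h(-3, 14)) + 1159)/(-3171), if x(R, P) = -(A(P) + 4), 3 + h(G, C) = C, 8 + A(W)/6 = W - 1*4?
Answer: 235646/4863257 ≈ 0.048454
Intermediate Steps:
A(W) = -72 + 6*W (A(W) = -48 + 6*(W - 1*4) = -48 + 6*(W - 4) = -48 + 6*(-4 + W) = -48 + (-24 + 6*W) = -72 + 6*W)
h(G, C) = -3 + C
x(R, P) = 68 - 6*P (x(R, P) = -((-72 + 6*P) + 4) = -(-68 + 6*P) = 68 - 6*P)
x(-67, 9)/4601 + ((-1314 + h(-3, 14)) + 1159)/(-3171) = (68 - 6*9)/4601 + ((-1314 + (-3 + 14)) + 1159)/(-3171) = (68 - 54)*(1/4601) + ((-1314 + 11) + 1159)*(-1/3171) = 14*(1/4601) + (-1303 + 1159)*(-1/3171) = 14/4601 - 144*(-1/3171) = 14/4601 + 48/1057 = 235646/4863257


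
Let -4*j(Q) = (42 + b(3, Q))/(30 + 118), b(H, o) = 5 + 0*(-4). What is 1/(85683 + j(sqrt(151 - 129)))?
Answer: 592/50724289 ≈ 1.1671e-5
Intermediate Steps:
b(H, o) = 5 (b(H, o) = 5 + 0 = 5)
j(Q) = -47/592 (j(Q) = -(42 + 5)/(4*(30 + 118)) = -47/(4*148) = -1/4*47/148 = -47/592)
1/(85683 + j(sqrt(151 - 129))) = 1/(85683 - 47/592) = 1/(50724289/592) = 592/50724289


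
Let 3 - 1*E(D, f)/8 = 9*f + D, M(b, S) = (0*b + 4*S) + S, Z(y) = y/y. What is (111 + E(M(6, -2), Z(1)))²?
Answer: 20449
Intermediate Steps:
Z(y) = 1
M(b, S) = 5*S (M(b, S) = (0 + 4*S) + S = 4*S + S = 5*S)
E(D, f) = 24 - 72*f - 8*D (E(D, f) = 24 - 8*(9*f + D) = 24 - 8*(D + 9*f) = 24 + (-72*f - 8*D) = 24 - 72*f - 8*D)
(111 + E(M(6, -2), Z(1)))² = (111 + (24 - 72*1 - 40*(-2)))² = (111 + (24 - 72 - 8*(-10)))² = (111 + (24 - 72 + 80))² = (111 + 32)² = 143² = 20449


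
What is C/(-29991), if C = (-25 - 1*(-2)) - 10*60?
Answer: 623/29991 ≈ 0.020773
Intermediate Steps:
C = -623 (C = (-25 + 2) - 600 = -23 - 600 = -623)
C/(-29991) = -623/(-29991) = -623*(-1/29991) = 623/29991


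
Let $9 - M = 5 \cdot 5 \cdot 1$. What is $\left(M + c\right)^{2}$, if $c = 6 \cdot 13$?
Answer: $3844$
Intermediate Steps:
$c = 78$
$M = -16$ ($M = 9 - 5 \cdot 5 \cdot 1 = 9 - 25 \cdot 1 = 9 - 25 = -16$)
$\left(M + c\right)^{2} = \left(-16 + 78\right)^{2} = 62^{2} = 3844$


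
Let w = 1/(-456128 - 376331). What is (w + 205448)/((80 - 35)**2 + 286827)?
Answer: 171027036631/240457447068 ≈ 0.71126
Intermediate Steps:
w = -1/832459 (w = 1/(-832459) = -1/832459 ≈ -1.2013e-6)
(w + 205448)/((80 - 35)**2 + 286827) = (-1/832459 + 205448)/((80 - 35)**2 + 286827) = 171027036631/(832459*(45**2 + 286827)) = 171027036631/(832459*(2025 + 286827)) = (171027036631/832459)/288852 = (171027036631/832459)*(1/288852) = 171027036631/240457447068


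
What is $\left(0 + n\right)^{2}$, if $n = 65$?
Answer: $4225$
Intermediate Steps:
$\left(0 + n\right)^{2} = \left(0 + 65\right)^{2} = 65^{2} = 4225$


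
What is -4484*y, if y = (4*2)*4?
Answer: -143488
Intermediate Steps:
y = 32 (y = 8*4 = 32)
-4484*y = -4484*32 = -143488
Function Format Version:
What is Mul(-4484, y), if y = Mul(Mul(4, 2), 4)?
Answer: -143488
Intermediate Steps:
y = 32 (y = Mul(8, 4) = 32)
Mul(-4484, y) = Mul(-4484, 32) = -143488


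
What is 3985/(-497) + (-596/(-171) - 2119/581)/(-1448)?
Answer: -81896442857/10214077608 ≈ -8.0180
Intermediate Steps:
3985/(-497) + (-596/(-171) - 2119/581)/(-1448) = 3985*(-1/497) + (-596*(-1/171) - 2119*1/581)*(-1/1448) = -3985/497 + (596/171 - 2119/581)*(-1/1448) = -3985/497 - 16073/99351*(-1/1448) = -3985/497 + 16073/143860248 = -81896442857/10214077608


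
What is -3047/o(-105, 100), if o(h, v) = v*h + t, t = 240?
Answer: 3047/10260 ≈ 0.29698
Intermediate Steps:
o(h, v) = 240 + h*v (o(h, v) = v*h + 240 = h*v + 240 = 240 + h*v)
-3047/o(-105, 100) = -3047/(240 - 105*100) = -3047/(240 - 10500) = -3047/(-10260) = -3047*(-1/10260) = 3047/10260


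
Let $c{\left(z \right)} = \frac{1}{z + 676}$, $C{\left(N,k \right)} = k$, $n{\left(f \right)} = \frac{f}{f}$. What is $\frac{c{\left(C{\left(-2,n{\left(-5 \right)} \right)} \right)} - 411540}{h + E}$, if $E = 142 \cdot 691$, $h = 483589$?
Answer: $- \frac{278612579}{393818347} \approx -0.70746$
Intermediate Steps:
$n{\left(f \right)} = 1$
$E = 98122$
$c{\left(z \right)} = \frac{1}{676 + z}$
$\frac{c{\left(C{\left(-2,n{\left(-5 \right)} \right)} \right)} - 411540}{h + E} = \frac{\frac{1}{676 + 1} - 411540}{483589 + 98122} = \frac{\frac{1}{677} - 411540}{581711} = \left(\frac{1}{677} - 411540\right) \frac{1}{581711} = \left(- \frac{278612579}{677}\right) \frac{1}{581711} = - \frac{278612579}{393818347}$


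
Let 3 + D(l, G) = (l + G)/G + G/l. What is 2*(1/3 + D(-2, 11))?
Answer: -485/33 ≈ -14.697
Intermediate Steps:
D(l, G) = -3 + G/l + (G + l)/G (D(l, G) = -3 + ((l + G)/G + G/l) = -3 + ((G + l)/G + G/l) = -3 + (G/l + (G + l)/G) = -3 + G/l + (G + l)/G)
2*(1/3 + D(-2, 11)) = 2*(1/3 + (-2 + 11/(-2) - 2/11)) = 2*(⅓ + (-2 + 11*(-½) - 2*1/11)) = 2*(⅓ + (-2 - 11/2 - 2/11)) = 2*(⅓ - 169/22) = 2*(-485/66) = -485/33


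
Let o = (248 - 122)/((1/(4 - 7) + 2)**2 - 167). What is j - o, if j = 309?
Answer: 228918/739 ≈ 309.77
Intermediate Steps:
o = -567/739 (o = 126/((1/(-3) + 2)**2 - 167) = 126/((-1/3 + 2)**2 - 167) = 126/((5/3)**2 - 167) = 126/(25/9 - 167) = 126/(-1478/9) = 126*(-9/1478) = -567/739 ≈ -0.76725)
j - o = 309 - 1*(-567/739) = 309 + 567/739 = 228918/739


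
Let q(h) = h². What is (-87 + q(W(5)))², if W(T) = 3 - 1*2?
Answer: 7396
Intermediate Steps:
W(T) = 1 (W(T) = 3 - 2 = 1)
(-87 + q(W(5)))² = (-87 + 1²)² = (-87 + 1)² = (-86)² = 7396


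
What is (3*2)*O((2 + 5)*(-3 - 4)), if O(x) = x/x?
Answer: 6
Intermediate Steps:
O(x) = 1
(3*2)*O((2 + 5)*(-3 - 4)) = (3*2)*1 = 6*1 = 6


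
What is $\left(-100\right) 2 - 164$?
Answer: $-364$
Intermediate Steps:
$\left(-100\right) 2 - 164 = -200 - 164 = -364$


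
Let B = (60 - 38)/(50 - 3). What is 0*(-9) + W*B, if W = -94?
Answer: -44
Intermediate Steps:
B = 22/47 ≈ 0.46809
0*(-9) + W*B = 0*(-9) - 94*22/47 = 0 - 44 = -44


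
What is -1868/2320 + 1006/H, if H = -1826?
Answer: -718111/529540 ≈ -1.3561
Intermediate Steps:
-1868/2320 + 1006/H = -1868/2320 + 1006/(-1826) = -1868*1/2320 + 1006*(-1/1826) = -467/580 - 503/913 = -718111/529540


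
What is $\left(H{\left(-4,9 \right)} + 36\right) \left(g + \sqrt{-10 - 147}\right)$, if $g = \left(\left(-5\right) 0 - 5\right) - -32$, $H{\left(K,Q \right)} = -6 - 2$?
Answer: $756 + 28 i \sqrt{157} \approx 756.0 + 350.84 i$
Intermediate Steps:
$H{\left(K,Q \right)} = -8$
$g = 27$ ($g = \left(0 - 5\right) + 32 = -5 + 32 = 27$)
$\left(H{\left(-4,9 \right)} + 36\right) \left(g + \sqrt{-10 - 147}\right) = \left(-8 + 36\right) \left(27 + \sqrt{-10 - 147}\right) = 28 \left(27 + \sqrt{-157}\right) = 28 \left(27 + i \sqrt{157}\right) = 756 + 28 i \sqrt{157}$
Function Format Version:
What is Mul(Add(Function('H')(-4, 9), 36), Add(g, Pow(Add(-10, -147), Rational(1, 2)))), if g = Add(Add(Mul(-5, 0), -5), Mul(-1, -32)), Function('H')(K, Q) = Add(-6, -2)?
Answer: Add(756, Mul(28, I, Pow(157, Rational(1, 2)))) ≈ Add(756.00, Mul(350.84, I))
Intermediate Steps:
Function('H')(K, Q) = -8
g = 27 (g = Add(Add(0, -5), 32) = Add(-5, 32) = 27)
Mul(Add(Function('H')(-4, 9), 36), Add(g, Pow(Add(-10, -147), Rational(1, 2)))) = Mul(Add(-8, 36), Add(27, Pow(Add(-10, -147), Rational(1, 2)))) = Mul(28, Add(27, Pow(-157, Rational(1, 2)))) = Mul(28, Add(27, Mul(I, Pow(157, Rational(1, 2))))) = Add(756, Mul(28, I, Pow(157, Rational(1, 2))))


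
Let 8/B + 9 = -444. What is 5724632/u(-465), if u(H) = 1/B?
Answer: -45797056/453 ≈ -1.0110e+5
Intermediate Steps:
B = -8/453 (B = 8/(-9 - 444) = 8/(-453) = 8*(-1/453) = -8/453 ≈ -0.017660)
u(H) = -453/8 (u(H) = 1/(-8/453) = -453/8)
5724632/u(-465) = 5724632/(-453/8) = 5724632*(-8/453) = -45797056/453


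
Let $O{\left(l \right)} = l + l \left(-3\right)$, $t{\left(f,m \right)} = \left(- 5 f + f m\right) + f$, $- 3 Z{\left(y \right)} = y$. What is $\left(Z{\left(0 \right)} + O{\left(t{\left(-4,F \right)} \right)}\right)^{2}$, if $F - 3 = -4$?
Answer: $1600$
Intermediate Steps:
$F = -1$ ($F = 3 - 4 = -1$)
$Z{\left(y \right)} = - \frac{y}{3}$
$t{\left(f,m \right)} = - 4 f + f m$
$O{\left(l \right)} = - 2 l$ ($O{\left(l \right)} = l - 3 l = - 2 l$)
$\left(Z{\left(0 \right)} + O{\left(t{\left(-4,F \right)} \right)}\right)^{2} = \left(\left(- \frac{1}{3}\right) 0 - 2 \left(- 4 \left(-4 - 1\right)\right)\right)^{2} = \left(0 - 2 \left(\left(-4\right) \left(-5\right)\right)\right)^{2} = \left(0 - 40\right)^{2} = \left(-40\right)^{2} = 1600$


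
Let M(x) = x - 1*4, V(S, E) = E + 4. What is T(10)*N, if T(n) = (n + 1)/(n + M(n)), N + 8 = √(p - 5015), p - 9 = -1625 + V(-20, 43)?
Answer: -11/2 + 11*I*√1646/8 ≈ -5.5 + 55.785*I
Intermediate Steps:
V(S, E) = 4 + E
p = -1569 (p = 9 + (-1625 + (4 + 43)) = 9 + (-1625 + 47) = 9 - 1578 = -1569)
M(x) = -4 + x (M(x) = x - 4 = -4 + x)
N = -8 + 2*I*√1646 (N = -8 + √(-1569 - 5015) = -8 + √(-6584) = -8 + 2*I*√1646 ≈ -8.0 + 81.142*I)
T(n) = (1 + n)/(-4 + 2*n) (T(n) = (n + 1)/(n + (-4 + n)) = (1 + n)/(-4 + 2*n))
T(10)*N = ((1 + 10)/(2*(-2 + 10)))*(-8 + 2*I*√1646) = ((½)*11/8)*(-8 + 2*I*√1646) = ((½)*(⅛)*11)*(-8 + 2*I*√1646) = 11*(-8 + 2*I*√1646)/16 = -11/2 + 11*I*√1646/8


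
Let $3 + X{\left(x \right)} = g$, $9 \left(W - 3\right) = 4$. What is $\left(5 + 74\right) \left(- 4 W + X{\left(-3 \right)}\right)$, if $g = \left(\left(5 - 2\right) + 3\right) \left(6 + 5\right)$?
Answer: $\frac{34997}{9} \approx 3888.6$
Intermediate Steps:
$W = \frac{31}{9}$ ($W = 3 + \frac{1}{9} \cdot 4 = 3 + \frac{4}{9} = \frac{31}{9} \approx 3.4444$)
$g = 66$ ($g = \left(3 + 3\right) 11 = 6 \cdot 11 = 66$)
$X{\left(x \right)} = 63$ ($X{\left(x \right)} = -3 + 66 = 63$)
$\left(5 + 74\right) \left(- 4 W + X{\left(-3 \right)}\right) = \left(5 + 74\right) \left(\left(-4\right) \frac{31}{9} + 63\right) = 79 \left(- \frac{124}{9} + 63\right) = 79 \cdot \frac{443}{9} = \frac{34997}{9}$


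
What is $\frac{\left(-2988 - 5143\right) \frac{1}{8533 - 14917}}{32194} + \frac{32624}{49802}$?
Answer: $\frac{3352750672783}{5117815276896} \approx 0.65511$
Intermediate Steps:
$\frac{\left(-2988 - 5143\right) \frac{1}{8533 - 14917}}{32194} + \frac{32624}{49802} = - \frac{8131}{-6384} \cdot \frac{1}{32194} + 32624 \cdot \frac{1}{49802} = \left(-8131\right) \left(- \frac{1}{6384}\right) \frac{1}{32194} + \frac{16312}{24901} = \frac{8131}{6384} \cdot \frac{1}{32194} + \frac{16312}{24901} = \frac{8131}{205526496} + \frac{16312}{24901} = \frac{3352750672783}{5117815276896}$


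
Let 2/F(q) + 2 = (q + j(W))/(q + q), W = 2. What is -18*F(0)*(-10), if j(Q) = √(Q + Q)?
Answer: 0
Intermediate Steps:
j(Q) = √2*√Q (j(Q) = √(2*Q) = √2*√Q)
F(q) = 2/(-2 + (2 + q)/(2*q)) (F(q) = 2/(-2 + (q + √2*√2)/(q + q)) = 2/(-2 + (q + 2)/((2*q))) = 2/(-2 + (2 + q)*(1/(2*q))) = 2/(-2 + (2 + q)/(2*q)))
-18*F(0)*(-10) = -(-72)*0/(-2 + 3*0)*(-10) = -(-72)*0/(-2 + 0)*(-10) = -(-72)*0/(-2)*(-10) = -(-72)*0*(-1)/2*(-10) = -18*0*(-10) = 0*(-10) = 0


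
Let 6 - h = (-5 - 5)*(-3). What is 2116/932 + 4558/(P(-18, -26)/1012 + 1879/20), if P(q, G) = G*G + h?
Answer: 5626995103/111524751 ≈ 50.455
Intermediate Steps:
h = -24 (h = 6 - (-5 - 5)*(-3) = 6 - (-10)*(-3) = 6 - 1*30 = 6 - 30 = -24)
P(q, G) = -24 + G**2 (P(q, G) = G*G - 24 = G**2 - 24 = -24 + G**2)
2116/932 + 4558/(P(-18, -26)/1012 + 1879/20) = 2116/932 + 4558/((-24 + (-26)**2)/1012 + 1879/20) = 2116*(1/932) + 4558/((-24 + 676)*(1/1012) + 1879*(1/20)) = 529/233 + 4558/(652*(1/1012) + 1879/20) = 529/233 + 4558/(163/253 + 1879/20) = 529/233 + 4558/(478647/5060) = 529/233 + 4558*(5060/478647) = 529/233 + 23063480/478647 = 5626995103/111524751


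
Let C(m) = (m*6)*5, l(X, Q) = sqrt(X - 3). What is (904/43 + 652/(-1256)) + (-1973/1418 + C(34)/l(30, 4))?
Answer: 91482400/4786459 + 340*sqrt(3)/3 ≈ 215.41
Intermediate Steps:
l(X, Q) = sqrt(-3 + X)
C(m) = 30*m (C(m) = (6*m)*5 = 30*m)
(904/43 + 652/(-1256)) + (-1973/1418 + C(34)/l(30, 4)) = (904/43 + 652/(-1256)) + (-1973/1418 + (30*34)/(sqrt(-3 + 30))) = (904*(1/43) + 652*(-1/1256)) + (-1973*1/1418 + 1020/(sqrt(27))) = (904/43 - 163/314) + (-1973/1418 + 1020/((3*sqrt(3)))) = 276847/13502 + (-1973/1418 + 1020*(sqrt(3)/9)) = 276847/13502 + (-1973/1418 + 340*sqrt(3)/3) = 91482400/4786459 + 340*sqrt(3)/3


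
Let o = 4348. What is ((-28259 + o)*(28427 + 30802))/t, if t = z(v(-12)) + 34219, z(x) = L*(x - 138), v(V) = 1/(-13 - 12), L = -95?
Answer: -786791455/26296 ≈ -29921.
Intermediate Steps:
v(V) = -1/25 (v(V) = 1/(-25) = -1/25)
z(x) = 13110 - 95*x (z(x) = -95*(x - 138) = -95*(-138 + x) = 13110 - 95*x)
t = 236664/5 (t = (13110 - 95*(-1/25)) + 34219 = (13110 + 19/5) + 34219 = 65569/5 + 34219 = 236664/5 ≈ 47333.)
((-28259 + o)*(28427 + 30802))/t = ((-28259 + 4348)*(28427 + 30802))/(236664/5) = -23911*59229*(5/236664) = -1416224619*5/236664 = -786791455/26296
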